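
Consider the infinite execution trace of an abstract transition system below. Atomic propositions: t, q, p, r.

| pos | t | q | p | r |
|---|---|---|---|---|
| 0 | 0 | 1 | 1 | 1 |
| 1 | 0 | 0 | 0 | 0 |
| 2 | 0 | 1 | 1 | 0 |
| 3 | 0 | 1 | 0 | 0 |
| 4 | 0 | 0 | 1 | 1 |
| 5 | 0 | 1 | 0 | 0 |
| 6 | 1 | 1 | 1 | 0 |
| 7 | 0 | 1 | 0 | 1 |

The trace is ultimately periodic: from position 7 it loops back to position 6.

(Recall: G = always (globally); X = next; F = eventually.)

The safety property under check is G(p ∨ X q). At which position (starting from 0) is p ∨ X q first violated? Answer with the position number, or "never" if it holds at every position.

Check p ∨ X q at each position in order: 0 ✓, 1 ✓, 2 ✓.
At position 3 the labels are {q} and the next position 4 has {p, r}, so p ∨ X q is false there. This is the first violation.

3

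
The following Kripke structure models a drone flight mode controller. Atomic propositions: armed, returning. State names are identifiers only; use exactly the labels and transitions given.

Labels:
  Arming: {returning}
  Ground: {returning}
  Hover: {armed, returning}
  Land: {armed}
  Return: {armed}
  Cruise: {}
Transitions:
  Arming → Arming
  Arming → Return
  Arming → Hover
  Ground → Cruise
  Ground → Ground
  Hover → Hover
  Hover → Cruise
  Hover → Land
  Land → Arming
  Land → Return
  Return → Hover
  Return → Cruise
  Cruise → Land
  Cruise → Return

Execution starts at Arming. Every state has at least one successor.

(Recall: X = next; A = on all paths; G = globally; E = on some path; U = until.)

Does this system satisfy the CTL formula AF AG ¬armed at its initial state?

No

States satisfying AG ¬armed: ∅.
States satisfying AF AG ¬armed: ∅.
There is a path from Arming along which AG ¬armed never holds.
Arming ∉ Sat(AF AG ¬armed).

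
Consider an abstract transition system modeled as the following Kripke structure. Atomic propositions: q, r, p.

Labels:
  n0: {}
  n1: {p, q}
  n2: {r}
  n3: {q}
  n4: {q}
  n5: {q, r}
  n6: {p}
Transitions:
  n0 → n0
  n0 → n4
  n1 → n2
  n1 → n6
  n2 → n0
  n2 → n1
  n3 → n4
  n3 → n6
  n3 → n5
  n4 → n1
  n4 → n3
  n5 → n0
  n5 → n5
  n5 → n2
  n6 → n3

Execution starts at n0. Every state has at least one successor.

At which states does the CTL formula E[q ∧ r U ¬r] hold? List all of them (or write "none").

{n0, n1, n3, n4, n5, n6}

States satisfying q ∧ r: {n5}.
States satisfying ¬r: {n0, n1, n3, n4, n6}.
States satisfying E[q ∧ r U ¬r]: {n0, n1, n3, n4, n5, n6}.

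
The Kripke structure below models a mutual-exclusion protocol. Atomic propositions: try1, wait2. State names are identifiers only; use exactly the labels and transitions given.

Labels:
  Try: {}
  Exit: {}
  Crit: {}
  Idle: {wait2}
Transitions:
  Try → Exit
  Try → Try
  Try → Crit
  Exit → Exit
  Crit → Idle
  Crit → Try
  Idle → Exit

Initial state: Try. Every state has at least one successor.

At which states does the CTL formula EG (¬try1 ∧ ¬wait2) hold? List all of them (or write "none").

States satisfying ¬try1 ∧ ¬wait2: {Try, Exit, Crit}.
States satisfying EG (¬try1 ∧ ¬wait2): {Try, Exit, Crit}.

{Try, Exit, Crit}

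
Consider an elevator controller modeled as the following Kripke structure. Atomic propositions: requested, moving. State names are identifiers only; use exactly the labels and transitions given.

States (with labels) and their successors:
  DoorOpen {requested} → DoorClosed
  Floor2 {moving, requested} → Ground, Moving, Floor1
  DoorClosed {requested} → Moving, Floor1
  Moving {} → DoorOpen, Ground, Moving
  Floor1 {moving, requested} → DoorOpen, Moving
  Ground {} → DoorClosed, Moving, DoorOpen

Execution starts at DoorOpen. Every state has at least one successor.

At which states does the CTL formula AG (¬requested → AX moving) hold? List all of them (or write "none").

none

States satisfying ¬requested → AX moving: {DoorOpen, Floor2, DoorClosed, Floor1}.
States satisfying AG (¬requested → AX moving): ∅.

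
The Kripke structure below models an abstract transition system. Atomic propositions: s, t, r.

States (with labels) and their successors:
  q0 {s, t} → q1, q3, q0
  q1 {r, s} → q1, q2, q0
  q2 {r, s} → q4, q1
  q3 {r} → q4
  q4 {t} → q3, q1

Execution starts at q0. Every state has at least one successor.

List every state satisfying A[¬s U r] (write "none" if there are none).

{q1, q2, q3, q4}

States satisfying ¬s: {q3, q4}.
States satisfying r: {q1, q2, q3}.
States satisfying A[¬s U r]: {q1, q2, q3, q4}.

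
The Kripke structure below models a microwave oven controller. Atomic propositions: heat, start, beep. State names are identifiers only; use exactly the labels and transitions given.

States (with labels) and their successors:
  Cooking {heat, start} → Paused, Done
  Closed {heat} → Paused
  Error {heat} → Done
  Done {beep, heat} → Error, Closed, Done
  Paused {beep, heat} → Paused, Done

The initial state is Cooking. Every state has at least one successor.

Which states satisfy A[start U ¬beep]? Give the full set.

{Cooking, Closed, Error}

States satisfying start: {Cooking}.
States satisfying ¬beep: {Cooking, Closed, Error}.
States satisfying A[start U ¬beep]: {Cooking, Closed, Error}.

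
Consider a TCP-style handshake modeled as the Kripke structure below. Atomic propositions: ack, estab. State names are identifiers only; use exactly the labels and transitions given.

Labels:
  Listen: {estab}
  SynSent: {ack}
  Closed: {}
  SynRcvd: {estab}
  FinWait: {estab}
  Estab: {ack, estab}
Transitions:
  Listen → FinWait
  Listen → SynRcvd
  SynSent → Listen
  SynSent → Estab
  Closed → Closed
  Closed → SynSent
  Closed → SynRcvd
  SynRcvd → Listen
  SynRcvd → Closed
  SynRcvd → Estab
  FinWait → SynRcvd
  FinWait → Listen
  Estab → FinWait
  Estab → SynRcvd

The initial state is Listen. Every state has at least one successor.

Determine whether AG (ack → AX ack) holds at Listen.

States satisfying ack → AX ack: {Listen, Closed, SynRcvd, FinWait}.
States satisfying AG (ack → AX ack): ∅.
Estab is reachable from Listen and violates ack → AX ack, so AG fails at Listen.
Listen ∉ Sat(AG (ack → AX ack)).

No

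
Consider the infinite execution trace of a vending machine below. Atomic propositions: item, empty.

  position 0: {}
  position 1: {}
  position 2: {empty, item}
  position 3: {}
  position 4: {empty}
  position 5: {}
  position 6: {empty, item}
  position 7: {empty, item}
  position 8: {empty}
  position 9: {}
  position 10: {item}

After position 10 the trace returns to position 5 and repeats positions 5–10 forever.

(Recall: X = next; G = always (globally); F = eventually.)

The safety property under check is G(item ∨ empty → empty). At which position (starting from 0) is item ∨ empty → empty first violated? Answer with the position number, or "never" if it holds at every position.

10

Check item ∨ empty → empty at each position in order: 0 ✓, 1 ✓, 2 ✓, 3 ✓, 4 ✓, 5 ✓, 6 ✓, 7 ✓, 8 ✓, 9 ✓.
At position 10 the labels are {item}, so item ∨ empty → empty is false there. This is the first violation.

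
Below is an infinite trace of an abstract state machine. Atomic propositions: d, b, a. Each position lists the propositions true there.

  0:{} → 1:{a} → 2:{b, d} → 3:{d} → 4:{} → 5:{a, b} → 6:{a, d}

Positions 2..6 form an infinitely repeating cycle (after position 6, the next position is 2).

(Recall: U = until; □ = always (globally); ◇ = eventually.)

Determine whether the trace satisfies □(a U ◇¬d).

Holds

a U ◇¬d holds at every position 0..6, and those are all positions ever visited, so □(a U ◇¬d) holds.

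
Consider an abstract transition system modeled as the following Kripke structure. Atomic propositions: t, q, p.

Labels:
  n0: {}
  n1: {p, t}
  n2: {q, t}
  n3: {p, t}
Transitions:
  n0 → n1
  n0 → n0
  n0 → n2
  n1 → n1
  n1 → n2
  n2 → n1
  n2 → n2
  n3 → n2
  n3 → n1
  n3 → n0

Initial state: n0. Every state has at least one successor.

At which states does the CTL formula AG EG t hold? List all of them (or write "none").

States satisfying EG t: {n1, n2, n3}.
States satisfying AG EG t: {n1, n2}.

{n1, n2}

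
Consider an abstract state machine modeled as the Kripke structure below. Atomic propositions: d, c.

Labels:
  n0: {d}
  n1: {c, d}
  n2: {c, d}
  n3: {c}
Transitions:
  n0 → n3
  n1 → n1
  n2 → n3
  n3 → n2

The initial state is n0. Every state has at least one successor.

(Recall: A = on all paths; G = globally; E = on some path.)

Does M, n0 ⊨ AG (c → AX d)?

States satisfying c → AX d: {n0, n1, n3}.
States satisfying AG (c → AX d): {n1}.
n2 is reachable from n0 and violates c → AX d, so AG fails at n0.
n0 ∉ Sat(AG (c → AX d)).

Violated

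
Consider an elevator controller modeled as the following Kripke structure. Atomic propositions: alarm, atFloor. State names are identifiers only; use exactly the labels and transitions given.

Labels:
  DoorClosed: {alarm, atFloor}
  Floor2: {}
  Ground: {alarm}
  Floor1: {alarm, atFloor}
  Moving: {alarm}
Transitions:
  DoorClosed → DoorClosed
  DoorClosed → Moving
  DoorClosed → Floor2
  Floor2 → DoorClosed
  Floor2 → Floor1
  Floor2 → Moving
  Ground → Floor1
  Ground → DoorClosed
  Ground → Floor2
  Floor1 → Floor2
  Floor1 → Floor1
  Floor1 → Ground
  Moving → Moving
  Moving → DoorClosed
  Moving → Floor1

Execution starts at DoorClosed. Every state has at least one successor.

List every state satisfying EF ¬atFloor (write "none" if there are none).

States satisfying ¬atFloor: {Floor2, Ground, Moving}.
States satisfying EF ¬atFloor: {DoorClosed, Floor2, Ground, Floor1, Moving}.

{DoorClosed, Floor2, Ground, Floor1, Moving}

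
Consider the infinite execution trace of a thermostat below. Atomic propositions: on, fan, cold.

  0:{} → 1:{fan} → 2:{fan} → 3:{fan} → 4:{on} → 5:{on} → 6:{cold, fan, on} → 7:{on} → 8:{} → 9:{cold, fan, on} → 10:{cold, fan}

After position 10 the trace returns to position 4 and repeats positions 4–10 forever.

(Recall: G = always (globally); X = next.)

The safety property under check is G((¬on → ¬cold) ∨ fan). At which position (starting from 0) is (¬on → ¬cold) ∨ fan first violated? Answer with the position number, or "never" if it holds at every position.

never

(¬on → ¬cold) ∨ fan holds at every position 0..10, and those are all the positions the trace ever visits, so the invariant G((¬on → ¬cold) ∨ fan) is never violated.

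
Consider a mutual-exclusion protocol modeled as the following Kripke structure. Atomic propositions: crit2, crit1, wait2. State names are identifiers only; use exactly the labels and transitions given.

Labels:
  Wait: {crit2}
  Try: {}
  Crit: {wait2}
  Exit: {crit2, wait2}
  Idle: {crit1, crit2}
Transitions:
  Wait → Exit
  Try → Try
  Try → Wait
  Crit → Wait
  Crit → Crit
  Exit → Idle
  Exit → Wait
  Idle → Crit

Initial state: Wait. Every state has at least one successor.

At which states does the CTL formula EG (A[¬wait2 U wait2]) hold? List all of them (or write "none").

States satisfying A[¬wait2 U wait2]: {Wait, Crit, Exit, Idle}.
States satisfying EG (A[¬wait2 U wait2]): {Wait, Crit, Exit, Idle}.

{Wait, Crit, Exit, Idle}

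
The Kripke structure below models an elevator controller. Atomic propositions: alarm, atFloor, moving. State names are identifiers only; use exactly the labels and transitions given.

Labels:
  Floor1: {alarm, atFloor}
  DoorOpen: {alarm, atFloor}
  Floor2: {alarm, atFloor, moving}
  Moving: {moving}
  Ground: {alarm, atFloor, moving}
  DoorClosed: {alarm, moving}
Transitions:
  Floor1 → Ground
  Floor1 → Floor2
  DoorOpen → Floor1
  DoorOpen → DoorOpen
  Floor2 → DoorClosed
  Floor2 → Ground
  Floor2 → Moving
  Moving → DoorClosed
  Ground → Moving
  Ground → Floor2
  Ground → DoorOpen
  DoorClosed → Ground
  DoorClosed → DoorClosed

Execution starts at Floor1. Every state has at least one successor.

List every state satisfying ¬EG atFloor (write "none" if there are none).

{Moving, DoorClosed}

States satisfying atFloor: {Floor1, DoorOpen, Floor2, Ground}.
States satisfying EG atFloor: {Floor1, DoorOpen, Floor2, Ground}.
States satisfying ¬EG atFloor: {Moving, DoorClosed}.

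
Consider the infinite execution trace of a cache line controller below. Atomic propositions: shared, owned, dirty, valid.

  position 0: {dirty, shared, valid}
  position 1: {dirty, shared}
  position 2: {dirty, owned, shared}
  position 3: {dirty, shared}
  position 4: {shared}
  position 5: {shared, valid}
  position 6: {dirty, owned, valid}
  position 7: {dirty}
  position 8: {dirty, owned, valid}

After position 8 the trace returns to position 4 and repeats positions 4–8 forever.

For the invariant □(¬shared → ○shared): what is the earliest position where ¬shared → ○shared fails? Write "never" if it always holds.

Check ¬shared → ○shared at each position in order: 0 ✓, 1 ✓, 2 ✓, 3 ✓, 4 ✓, 5 ✓.
At position 6 the labels are {dirty, owned, valid} and the next position 7 has {dirty}, so ¬shared → ○shared is false there. This is the first violation.

6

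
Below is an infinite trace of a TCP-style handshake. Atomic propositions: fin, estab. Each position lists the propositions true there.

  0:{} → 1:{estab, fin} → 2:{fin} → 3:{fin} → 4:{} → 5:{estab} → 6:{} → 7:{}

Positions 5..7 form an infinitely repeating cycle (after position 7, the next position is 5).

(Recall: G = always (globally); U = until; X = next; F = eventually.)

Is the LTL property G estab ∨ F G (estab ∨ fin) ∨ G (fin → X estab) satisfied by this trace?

estab must hold at every position from 0 onward. It fails at position 0, so G estab is false.
At position 0: G estab is false; F G (estab ∨ fin) ∨ G (fin → X estab) is false; so G estab ∨ F G (estab ∨ fin) ∨ G (fin → X estab) is false.

Violated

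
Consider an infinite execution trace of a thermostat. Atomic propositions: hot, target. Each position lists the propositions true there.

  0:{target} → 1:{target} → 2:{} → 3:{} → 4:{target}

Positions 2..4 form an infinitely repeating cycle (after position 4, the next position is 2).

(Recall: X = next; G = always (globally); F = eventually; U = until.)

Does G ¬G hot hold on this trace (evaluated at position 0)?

¬G hot holds at every position 0..4, and those are all positions ever visited, so G ¬G hot holds.

Yes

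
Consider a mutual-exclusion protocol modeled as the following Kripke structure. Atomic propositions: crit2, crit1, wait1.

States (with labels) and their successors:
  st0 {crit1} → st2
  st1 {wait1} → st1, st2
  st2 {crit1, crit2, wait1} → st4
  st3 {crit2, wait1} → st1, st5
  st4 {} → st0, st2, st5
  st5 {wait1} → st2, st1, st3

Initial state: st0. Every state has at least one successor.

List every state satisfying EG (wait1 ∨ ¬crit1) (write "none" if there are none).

{st1, st2, st3, st4, st5}

States satisfying wait1 ∨ ¬crit1: {st1, st2, st3, st4, st5}.
States satisfying EG (wait1 ∨ ¬crit1): {st1, st2, st3, st4, st5}.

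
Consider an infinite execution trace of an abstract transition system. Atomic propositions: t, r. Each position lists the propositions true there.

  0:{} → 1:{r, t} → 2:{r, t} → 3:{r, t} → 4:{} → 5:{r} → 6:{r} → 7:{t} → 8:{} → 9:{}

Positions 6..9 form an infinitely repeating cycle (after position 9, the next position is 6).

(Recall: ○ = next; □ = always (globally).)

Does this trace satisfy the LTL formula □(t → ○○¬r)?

t → ○○¬r must hold at every position from 0 onward. It fails at position 1, so □(t → ○○¬r) is false.
Positions where t holds: 1, 2, 3, 7.
Check ○○¬r at each: 1→fails, 2→ok, 3→fails, 7→ok.

No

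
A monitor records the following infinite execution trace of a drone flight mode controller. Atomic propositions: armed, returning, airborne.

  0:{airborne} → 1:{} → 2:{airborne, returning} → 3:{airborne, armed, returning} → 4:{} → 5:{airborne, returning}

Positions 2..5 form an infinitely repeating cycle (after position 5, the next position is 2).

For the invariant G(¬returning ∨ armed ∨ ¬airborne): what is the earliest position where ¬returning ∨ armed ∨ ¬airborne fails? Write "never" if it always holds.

2

Check ¬returning ∨ armed ∨ ¬airborne at each position in order: 0 ✓, 1 ✓.
At position 2 the labels are {airborne, returning}, so ¬returning ∨ armed ∨ ¬airborne is false there. This is the first violation.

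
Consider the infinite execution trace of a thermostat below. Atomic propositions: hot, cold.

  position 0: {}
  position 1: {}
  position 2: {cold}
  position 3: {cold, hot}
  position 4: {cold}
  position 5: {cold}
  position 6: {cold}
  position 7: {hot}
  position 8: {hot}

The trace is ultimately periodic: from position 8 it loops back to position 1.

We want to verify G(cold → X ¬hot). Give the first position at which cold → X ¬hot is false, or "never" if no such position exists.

Check cold → X ¬hot at each position in order: 0 ✓, 1 ✓.
At position 2 the labels are {cold} and the next position 3 has {cold, hot}, so cold → X ¬hot is false there. This is the first violation.

2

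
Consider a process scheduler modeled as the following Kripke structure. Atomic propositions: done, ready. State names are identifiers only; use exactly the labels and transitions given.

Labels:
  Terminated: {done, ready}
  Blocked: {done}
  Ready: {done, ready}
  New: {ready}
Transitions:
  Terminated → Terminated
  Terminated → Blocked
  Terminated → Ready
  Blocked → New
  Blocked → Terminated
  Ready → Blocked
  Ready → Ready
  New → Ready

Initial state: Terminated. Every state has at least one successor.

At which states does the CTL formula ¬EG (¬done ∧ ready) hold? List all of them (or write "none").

{Terminated, Blocked, Ready, New}

States satisfying ¬done ∧ ready: {New}.
States satisfying EG (¬done ∧ ready): ∅.
States satisfying ¬EG (¬done ∧ ready): {Terminated, Blocked, Ready, New}.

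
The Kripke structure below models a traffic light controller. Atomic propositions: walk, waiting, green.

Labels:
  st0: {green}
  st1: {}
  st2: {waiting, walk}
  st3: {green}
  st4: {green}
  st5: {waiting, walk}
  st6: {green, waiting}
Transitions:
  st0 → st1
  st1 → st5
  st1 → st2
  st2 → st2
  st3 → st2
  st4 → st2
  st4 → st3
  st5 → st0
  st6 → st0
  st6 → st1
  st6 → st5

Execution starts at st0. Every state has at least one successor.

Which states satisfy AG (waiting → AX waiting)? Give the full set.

States satisfying waiting → AX waiting: {st0, st1, st2, st3, st4}.
States satisfying AG (waiting → AX waiting): {st2, st3, st4}.

{st2, st3, st4}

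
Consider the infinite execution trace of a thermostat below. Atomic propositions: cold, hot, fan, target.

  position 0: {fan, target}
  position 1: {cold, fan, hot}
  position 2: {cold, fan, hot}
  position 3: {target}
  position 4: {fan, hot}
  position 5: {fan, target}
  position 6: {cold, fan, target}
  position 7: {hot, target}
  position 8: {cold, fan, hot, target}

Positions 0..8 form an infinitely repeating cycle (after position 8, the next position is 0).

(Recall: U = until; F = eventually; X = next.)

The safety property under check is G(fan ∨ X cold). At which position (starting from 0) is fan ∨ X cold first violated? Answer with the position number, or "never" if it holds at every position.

3

Check fan ∨ X cold at each position in order: 0 ✓, 1 ✓, 2 ✓.
At position 3 the labels are {target} and the next position 4 has {fan, hot}, so fan ∨ X cold is false there. This is the first violation.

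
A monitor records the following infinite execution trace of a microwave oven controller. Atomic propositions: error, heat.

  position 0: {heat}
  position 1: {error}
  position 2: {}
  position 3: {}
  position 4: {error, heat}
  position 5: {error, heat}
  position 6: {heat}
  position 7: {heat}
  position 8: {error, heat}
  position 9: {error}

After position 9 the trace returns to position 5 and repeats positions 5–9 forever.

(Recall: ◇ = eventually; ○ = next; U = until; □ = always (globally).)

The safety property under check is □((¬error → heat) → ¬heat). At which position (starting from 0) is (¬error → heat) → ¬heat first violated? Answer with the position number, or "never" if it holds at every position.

0

At position 0 the labels are {heat}, so (¬error → heat) → ¬heat is false there. This is the first violation.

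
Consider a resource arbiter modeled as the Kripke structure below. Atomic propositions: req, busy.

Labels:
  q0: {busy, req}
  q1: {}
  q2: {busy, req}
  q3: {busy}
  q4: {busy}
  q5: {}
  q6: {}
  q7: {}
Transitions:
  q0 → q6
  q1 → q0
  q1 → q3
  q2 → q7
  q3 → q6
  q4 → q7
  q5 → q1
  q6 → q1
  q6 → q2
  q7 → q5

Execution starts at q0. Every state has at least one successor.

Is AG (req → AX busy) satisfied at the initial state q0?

Does not hold

States satisfying req → AX busy: {q1, q3, q4, q5, q6, q7}.
States satisfying AG (req → AX busy): ∅.
q0 is reachable from q0 and violates req → AX busy, so AG fails at q0.
q0 ∉ Sat(AG (req → AX busy)).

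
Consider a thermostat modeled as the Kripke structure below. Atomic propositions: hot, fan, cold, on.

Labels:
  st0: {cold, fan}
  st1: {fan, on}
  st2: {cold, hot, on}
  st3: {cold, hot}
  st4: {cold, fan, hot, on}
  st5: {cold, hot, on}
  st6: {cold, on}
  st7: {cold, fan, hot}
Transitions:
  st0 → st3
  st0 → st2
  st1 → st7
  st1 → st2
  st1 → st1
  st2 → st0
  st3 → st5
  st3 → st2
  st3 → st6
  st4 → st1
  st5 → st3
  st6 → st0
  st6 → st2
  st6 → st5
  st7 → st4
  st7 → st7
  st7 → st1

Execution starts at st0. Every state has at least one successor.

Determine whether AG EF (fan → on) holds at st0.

States satisfying EF (fan → on): {st0, st1, st2, st3, st4, st5, st6, st7}.
States satisfying AG EF (fan → on): {st0, st1, st2, st3, st4, st5, st6, st7}.
Every state reachable from st0 satisfies EF (fan → on).
st0 ∈ Sat(AG EF (fan → on)).

Satisfied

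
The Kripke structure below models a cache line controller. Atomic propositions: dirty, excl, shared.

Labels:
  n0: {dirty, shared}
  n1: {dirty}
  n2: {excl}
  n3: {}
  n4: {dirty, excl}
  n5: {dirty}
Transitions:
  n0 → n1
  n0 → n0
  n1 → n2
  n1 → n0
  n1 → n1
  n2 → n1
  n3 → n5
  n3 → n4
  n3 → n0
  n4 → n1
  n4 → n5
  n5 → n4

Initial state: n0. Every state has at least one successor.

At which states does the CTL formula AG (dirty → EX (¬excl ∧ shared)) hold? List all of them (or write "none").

States satisfying dirty → EX (¬excl ∧ shared): {n0, n1, n2, n3}.
States satisfying AG (dirty → EX (¬excl ∧ shared)): {n0, n1, n2}.

{n0, n1, n2}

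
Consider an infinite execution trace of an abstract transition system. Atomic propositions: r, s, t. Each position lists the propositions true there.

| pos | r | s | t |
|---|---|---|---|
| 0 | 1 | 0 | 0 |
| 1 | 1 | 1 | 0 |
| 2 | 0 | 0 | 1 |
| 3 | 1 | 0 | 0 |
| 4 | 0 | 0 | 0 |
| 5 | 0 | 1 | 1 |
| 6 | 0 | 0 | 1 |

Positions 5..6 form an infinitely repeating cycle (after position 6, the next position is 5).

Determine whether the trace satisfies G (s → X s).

Violated

s → X s must hold at every position from 0 onward. It fails at position 1, so G (s → X s) is false.
Positions where s holds: 1, 5.
Check X s at each: 1→fails, 5→fails.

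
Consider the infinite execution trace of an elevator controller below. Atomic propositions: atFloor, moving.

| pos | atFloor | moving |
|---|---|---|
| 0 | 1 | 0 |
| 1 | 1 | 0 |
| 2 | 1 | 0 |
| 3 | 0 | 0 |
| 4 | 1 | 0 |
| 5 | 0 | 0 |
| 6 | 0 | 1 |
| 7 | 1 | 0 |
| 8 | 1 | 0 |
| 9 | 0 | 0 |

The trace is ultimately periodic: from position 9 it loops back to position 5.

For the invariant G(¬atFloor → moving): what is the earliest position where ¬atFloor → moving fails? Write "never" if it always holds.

Check ¬atFloor → moving at each position in order: 0 ✓, 1 ✓, 2 ✓.
At position 3 the labels are {}, so ¬atFloor → moving is false there. This is the first violation.

3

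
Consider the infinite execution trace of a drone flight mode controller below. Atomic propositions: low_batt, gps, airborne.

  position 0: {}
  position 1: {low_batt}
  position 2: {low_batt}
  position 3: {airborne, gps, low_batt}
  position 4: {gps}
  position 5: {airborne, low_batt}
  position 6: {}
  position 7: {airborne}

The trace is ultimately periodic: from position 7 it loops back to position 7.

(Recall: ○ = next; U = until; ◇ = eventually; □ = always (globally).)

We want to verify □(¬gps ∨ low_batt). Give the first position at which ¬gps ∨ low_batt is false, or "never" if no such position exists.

Check ¬gps ∨ low_batt at each position in order: 0 ✓, 1 ✓, 2 ✓, 3 ✓.
At position 4 the labels are {gps}, so ¬gps ∨ low_batt is false there. This is the first violation.

4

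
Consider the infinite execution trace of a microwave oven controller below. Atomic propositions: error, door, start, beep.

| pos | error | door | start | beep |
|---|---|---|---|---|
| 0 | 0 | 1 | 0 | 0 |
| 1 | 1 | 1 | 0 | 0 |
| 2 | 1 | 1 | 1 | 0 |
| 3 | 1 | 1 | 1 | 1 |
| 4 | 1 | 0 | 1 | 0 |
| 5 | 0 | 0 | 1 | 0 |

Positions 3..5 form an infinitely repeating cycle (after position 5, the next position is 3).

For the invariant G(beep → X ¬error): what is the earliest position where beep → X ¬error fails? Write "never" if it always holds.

3

Check beep → X ¬error at each position in order: 0 ✓, 1 ✓, 2 ✓.
At position 3 the labels are {beep, door, error, start} and the next position 4 has {error, start}, so beep → X ¬error is false there. This is the first violation.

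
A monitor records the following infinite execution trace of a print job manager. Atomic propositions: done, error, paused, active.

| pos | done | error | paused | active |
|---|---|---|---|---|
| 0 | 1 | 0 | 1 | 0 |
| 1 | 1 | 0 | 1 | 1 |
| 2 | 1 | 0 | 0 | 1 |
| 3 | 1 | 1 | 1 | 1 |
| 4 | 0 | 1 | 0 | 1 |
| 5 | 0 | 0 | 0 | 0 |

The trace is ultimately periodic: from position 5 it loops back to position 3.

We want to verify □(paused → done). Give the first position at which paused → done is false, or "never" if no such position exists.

never

paused → done holds at every position 0..5, and those are all the positions the trace ever visits, so the invariant □(paused → done) is never violated.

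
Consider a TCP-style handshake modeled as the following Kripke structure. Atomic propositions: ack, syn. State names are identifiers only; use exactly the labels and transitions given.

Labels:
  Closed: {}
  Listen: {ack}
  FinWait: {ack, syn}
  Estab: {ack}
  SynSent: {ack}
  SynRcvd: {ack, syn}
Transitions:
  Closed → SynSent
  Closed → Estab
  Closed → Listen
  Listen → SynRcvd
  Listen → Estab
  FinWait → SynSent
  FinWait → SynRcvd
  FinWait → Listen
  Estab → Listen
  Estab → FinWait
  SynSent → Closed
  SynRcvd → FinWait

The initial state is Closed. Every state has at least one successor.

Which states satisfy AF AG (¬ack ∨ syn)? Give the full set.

States satisfying AG (¬ack ∨ syn): ∅.
States satisfying AF AG (¬ack ∨ syn): ∅.

none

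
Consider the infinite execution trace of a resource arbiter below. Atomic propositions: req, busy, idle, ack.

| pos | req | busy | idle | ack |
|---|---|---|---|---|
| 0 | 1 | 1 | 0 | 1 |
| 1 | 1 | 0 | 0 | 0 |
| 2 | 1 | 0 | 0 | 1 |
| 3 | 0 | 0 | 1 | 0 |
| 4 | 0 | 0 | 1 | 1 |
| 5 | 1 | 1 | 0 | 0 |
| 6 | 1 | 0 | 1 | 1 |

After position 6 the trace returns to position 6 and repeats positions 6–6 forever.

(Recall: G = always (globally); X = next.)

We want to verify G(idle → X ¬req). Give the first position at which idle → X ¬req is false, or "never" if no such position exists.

4

Check idle → X ¬req at each position in order: 0 ✓, 1 ✓, 2 ✓, 3 ✓.
At position 4 the labels are {ack, idle} and the next position 5 has {busy, req}, so idle → X ¬req is false there. This is the first violation.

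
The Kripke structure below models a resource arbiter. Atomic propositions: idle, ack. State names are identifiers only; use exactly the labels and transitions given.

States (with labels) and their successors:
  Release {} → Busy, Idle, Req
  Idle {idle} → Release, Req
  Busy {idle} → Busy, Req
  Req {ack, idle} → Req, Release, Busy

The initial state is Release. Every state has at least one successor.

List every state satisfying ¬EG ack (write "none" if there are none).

States satisfying ack: {Req}.
States satisfying EG ack: {Req}.
States satisfying ¬EG ack: {Release, Idle, Busy}.

{Release, Idle, Busy}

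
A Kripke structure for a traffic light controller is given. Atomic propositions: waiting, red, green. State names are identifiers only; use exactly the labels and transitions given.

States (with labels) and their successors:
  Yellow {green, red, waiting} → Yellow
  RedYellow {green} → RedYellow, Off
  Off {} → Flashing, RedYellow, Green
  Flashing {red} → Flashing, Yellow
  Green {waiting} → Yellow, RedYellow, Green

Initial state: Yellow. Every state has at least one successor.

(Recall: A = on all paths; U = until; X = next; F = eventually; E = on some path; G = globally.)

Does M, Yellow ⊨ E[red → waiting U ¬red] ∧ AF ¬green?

States satisfying red → waiting: {Yellow, RedYellow, Off, Green}.
States satisfying ¬red: {RedYellow, Off, Green}.
States satisfying E[red → waiting U ¬red]: {RedYellow, Off, Green}.
States satisfying ¬green: {Off, Flashing, Green}.
States satisfying AF ¬green: {Off, Flashing, Green}.
States satisfying E[red → waiting U ¬red] ∧ AF ¬green: {Off, Green}.
Yellow ∉ Sat(E[red → waiting U ¬red] ∧ AF ¬green).

No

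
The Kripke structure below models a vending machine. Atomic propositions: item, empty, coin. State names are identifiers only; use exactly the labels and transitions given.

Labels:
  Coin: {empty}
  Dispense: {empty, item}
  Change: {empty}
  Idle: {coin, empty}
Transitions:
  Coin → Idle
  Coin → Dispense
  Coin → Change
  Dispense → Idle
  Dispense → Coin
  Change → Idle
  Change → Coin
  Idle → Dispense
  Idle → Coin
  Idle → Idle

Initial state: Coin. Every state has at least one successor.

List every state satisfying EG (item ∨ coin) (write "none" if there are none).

States satisfying item ∨ coin: {Dispense, Idle}.
States satisfying EG (item ∨ coin): {Dispense, Idle}.

{Dispense, Idle}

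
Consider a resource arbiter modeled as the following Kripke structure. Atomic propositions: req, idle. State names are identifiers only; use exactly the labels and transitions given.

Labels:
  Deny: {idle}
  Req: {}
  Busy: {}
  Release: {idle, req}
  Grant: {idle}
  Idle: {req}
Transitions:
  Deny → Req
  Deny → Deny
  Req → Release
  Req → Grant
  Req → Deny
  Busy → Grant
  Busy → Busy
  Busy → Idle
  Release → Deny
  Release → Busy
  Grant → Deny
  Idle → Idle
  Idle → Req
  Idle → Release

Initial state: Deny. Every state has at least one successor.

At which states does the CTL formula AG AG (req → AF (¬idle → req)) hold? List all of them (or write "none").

{Deny, Req, Busy, Release, Grant, Idle}

States satisfying AG (req → AF (¬idle → req)): {Deny, Req, Busy, Release, Grant, Idle}.
States satisfying AG AG (req → AF (¬idle → req)): {Deny, Req, Busy, Release, Grant, Idle}.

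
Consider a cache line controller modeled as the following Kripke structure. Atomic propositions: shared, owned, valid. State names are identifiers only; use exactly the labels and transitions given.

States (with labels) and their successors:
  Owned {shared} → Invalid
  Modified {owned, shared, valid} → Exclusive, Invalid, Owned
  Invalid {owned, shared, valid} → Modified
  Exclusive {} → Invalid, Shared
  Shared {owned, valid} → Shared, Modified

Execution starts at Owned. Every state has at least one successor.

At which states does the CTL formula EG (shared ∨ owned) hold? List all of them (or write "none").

States satisfying shared ∨ owned: {Owned, Modified, Invalid, Shared}.
States satisfying EG (shared ∨ owned): {Owned, Modified, Invalid, Shared}.

{Owned, Modified, Invalid, Shared}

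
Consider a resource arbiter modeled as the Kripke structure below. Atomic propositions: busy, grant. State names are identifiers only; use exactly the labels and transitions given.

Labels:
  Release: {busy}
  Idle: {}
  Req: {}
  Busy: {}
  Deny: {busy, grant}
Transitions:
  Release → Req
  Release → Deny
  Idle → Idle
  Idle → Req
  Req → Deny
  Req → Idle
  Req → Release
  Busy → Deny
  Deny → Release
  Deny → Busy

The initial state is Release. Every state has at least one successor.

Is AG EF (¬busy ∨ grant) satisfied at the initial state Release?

Holds

States satisfying EF (¬busy ∨ grant): {Release, Idle, Req, Busy, Deny}.
States satisfying AG EF (¬busy ∨ grant): {Release, Idle, Req, Busy, Deny}.
Every state reachable from Release satisfies EF (¬busy ∨ grant).
Release ∈ Sat(AG EF (¬busy ∨ grant)).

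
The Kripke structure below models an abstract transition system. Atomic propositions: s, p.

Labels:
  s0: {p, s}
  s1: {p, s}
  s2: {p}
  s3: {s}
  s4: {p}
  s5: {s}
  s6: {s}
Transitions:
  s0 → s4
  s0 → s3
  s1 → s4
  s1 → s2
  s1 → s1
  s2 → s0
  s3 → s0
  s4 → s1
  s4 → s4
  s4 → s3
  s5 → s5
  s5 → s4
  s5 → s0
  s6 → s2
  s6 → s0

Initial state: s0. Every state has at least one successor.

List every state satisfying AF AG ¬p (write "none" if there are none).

none

States satisfying AG ¬p: ∅.
States satisfying AF AG ¬p: ∅.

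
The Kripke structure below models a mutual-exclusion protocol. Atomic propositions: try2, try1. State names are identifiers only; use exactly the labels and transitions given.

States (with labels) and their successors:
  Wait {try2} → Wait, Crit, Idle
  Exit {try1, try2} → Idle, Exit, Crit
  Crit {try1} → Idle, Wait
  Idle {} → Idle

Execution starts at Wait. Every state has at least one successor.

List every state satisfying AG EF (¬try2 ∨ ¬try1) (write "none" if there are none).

{Wait, Exit, Crit, Idle}

States satisfying EF (¬try2 ∨ ¬try1): {Wait, Exit, Crit, Idle}.
States satisfying AG EF (¬try2 ∨ ¬try1): {Wait, Exit, Crit, Idle}.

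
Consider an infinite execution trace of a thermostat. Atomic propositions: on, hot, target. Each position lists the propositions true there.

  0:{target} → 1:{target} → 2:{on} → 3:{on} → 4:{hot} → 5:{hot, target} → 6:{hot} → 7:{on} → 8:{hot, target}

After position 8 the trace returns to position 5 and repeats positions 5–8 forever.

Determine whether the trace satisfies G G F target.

Yes

G F target holds at every position 0..8, and those are all positions ever visited, so G G F target holds.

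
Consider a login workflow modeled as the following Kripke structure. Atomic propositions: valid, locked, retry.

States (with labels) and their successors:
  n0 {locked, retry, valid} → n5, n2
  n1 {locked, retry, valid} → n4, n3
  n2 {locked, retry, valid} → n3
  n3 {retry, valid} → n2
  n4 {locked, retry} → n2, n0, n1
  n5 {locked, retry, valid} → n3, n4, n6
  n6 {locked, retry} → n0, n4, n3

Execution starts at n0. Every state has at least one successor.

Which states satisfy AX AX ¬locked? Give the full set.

States satisfying AX ¬locked: {n2}.
States satisfying AX AX ¬locked: {n3}.

{n3}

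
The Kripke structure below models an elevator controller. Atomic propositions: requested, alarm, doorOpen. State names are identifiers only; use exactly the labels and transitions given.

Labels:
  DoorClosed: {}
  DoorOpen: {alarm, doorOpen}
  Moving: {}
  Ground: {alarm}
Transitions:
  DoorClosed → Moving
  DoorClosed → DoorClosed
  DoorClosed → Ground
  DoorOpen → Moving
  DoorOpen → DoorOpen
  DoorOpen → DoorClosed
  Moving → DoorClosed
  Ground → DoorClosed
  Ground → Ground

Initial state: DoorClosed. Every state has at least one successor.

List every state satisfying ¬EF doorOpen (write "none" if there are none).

{DoorClosed, Moving, Ground}

States satisfying doorOpen: {DoorOpen}.
States satisfying EF doorOpen: {DoorOpen}.
States satisfying ¬EF doorOpen: {DoorClosed, Moving, Ground}.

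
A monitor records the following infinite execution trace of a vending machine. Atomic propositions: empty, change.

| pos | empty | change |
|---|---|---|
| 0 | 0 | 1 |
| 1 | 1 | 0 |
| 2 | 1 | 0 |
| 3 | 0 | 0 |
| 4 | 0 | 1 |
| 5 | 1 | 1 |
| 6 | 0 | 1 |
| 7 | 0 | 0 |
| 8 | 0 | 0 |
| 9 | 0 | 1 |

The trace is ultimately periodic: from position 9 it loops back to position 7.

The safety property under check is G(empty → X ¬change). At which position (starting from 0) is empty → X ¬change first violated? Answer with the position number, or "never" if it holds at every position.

5

Check empty → X ¬change at each position in order: 0 ✓, 1 ✓, 2 ✓, 3 ✓, 4 ✓.
At position 5 the labels are {change, empty} and the next position 6 has {change}, so empty → X ¬change is false there. This is the first violation.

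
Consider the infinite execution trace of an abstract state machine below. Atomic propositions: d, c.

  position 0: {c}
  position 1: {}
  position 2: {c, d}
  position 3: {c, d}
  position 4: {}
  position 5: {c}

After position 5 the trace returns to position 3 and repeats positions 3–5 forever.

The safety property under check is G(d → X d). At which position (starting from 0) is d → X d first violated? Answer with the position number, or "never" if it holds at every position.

Check d → X d at each position in order: 0 ✓, 1 ✓, 2 ✓.
At position 3 the labels are {c, d} and the next position 4 has {}, so d → X d is false there. This is the first violation.

3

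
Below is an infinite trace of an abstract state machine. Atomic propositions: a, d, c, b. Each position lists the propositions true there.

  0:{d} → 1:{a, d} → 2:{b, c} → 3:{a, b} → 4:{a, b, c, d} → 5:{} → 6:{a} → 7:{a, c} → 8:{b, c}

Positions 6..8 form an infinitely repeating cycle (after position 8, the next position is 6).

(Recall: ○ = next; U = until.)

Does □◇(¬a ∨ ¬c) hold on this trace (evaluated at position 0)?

◇(¬a ∨ ¬c) holds at every position 0..8, and those are all positions ever visited, so □◇(¬a ∨ ¬c) holds.

Yes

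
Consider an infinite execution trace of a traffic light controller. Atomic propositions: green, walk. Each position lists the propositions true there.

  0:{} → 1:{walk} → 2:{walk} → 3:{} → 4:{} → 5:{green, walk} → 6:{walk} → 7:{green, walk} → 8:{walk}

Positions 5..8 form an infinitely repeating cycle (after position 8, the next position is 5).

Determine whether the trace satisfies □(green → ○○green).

green → ○○green holds at every position 0..8, and those are all positions ever visited, so □(green → ○○green) holds.
Positions where green holds: 5, 7.
Check ○○green at each: 5→ok, 7→ok.

Holds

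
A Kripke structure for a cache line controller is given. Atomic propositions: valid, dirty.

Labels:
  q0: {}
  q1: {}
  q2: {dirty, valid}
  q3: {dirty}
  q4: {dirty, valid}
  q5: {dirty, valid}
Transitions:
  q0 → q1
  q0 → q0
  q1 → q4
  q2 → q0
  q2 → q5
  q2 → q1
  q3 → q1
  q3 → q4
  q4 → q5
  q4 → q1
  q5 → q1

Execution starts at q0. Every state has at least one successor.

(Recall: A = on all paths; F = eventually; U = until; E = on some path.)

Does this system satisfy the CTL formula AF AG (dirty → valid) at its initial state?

States satisfying AG (dirty → valid): {q0, q1, q2, q4, q5}.
States satisfying AF AG (dirty → valid): {q0, q1, q2, q3, q4, q5}.
q0 ∈ Sat(AF AG (dirty → valid)).

Yes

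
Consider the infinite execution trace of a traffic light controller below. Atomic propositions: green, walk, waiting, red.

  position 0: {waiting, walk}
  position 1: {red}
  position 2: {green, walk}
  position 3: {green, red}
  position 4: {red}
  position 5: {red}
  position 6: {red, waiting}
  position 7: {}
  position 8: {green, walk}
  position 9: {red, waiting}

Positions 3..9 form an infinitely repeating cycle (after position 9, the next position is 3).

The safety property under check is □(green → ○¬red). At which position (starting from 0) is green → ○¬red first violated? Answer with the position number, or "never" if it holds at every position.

Check green → ○¬red at each position in order: 0 ✓, 1 ✓.
At position 2 the labels are {green, walk} and the next position 3 has {green, red}, so green → ○¬red is false there. This is the first violation.

2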